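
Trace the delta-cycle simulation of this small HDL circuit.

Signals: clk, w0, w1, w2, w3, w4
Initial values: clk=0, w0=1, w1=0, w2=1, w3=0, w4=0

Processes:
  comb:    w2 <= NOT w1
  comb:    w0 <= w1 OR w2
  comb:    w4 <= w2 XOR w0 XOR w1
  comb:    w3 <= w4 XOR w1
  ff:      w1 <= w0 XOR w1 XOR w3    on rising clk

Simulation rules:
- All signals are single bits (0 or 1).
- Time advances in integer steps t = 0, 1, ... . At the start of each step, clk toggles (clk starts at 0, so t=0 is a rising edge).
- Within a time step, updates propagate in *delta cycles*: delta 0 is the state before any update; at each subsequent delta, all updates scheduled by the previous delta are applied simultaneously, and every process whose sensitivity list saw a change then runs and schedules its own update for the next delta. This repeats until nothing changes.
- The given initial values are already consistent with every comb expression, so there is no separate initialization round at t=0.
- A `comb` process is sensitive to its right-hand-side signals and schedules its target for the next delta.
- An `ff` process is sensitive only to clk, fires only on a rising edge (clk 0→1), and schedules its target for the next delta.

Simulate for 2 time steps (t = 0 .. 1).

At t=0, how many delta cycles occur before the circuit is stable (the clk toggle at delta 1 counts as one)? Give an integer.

5

t=0 Δ0: w2=1 w4=0 clk=0 w0=1 w1=0 w3=0
  Δ1: clk:0→1
  Δ2: w1:0→1
  Δ3: w2:1→0, w4:0→1, w3:0→1
  Δ4: w4:1→0, w3:1→0
  Δ5: w3:0→1
  (5Δ to stable)
t=1 Δ0: w2=0 w4=0 clk=1 w0=1 w1=1 w3=1
  Δ1: clk:1→0
  (1Δ to stable)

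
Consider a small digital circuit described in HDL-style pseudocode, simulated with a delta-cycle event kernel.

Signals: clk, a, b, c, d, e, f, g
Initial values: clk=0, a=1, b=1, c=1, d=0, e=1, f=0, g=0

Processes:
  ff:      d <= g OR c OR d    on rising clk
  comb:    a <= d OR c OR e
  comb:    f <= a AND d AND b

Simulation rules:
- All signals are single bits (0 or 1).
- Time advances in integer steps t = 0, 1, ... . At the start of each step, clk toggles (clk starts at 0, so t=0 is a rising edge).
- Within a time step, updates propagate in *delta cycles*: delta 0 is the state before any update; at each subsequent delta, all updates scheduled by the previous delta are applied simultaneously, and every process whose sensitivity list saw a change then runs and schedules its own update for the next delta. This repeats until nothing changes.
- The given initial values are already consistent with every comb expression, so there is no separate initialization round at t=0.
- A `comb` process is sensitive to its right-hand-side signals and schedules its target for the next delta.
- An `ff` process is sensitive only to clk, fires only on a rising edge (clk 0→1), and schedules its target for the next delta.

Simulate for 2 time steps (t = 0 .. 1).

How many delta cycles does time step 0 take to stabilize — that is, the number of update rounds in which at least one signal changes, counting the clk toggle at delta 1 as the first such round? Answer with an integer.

[bits: e,c,f,b,a,clk,g,d]
t=0: Δ0=11011000 Δ1=11011100 Δ2=11011101 Δ3=11111101 | 3Δ
t=1: Δ0=11111101 Δ1=11111001 | 1Δ

3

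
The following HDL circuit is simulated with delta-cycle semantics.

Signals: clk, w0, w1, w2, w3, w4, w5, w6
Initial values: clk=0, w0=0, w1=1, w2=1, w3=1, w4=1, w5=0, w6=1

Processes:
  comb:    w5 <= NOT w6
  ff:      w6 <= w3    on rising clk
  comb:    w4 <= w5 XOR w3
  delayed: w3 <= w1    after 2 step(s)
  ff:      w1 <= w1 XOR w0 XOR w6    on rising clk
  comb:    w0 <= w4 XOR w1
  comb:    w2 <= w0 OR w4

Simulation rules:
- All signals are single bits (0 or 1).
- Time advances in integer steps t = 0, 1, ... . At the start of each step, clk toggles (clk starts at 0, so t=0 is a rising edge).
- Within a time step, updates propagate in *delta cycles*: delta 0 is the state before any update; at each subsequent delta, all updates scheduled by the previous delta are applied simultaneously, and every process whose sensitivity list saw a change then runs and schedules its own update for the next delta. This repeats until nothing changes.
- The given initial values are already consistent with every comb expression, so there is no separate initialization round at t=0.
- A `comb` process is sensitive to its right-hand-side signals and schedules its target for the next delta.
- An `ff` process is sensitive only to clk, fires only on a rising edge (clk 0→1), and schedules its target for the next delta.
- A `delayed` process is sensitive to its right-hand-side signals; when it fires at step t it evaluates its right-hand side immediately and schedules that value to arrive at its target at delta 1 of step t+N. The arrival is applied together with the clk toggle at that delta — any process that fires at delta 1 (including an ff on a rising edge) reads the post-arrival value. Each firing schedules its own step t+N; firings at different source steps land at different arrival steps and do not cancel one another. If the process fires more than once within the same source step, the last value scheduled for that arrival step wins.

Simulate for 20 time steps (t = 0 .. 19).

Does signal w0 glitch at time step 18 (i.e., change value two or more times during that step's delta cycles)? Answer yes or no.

yes

[bits: w2,w6,w3,w0,clk,w5,w1,w4]
t=0: Δ0=11100011 Δ1=11101011 Δ2=11101001 Δ3=11111001 | 3Δ
t=1: Δ0=11111001 Δ1=11110001 | 1Δ
t=2: Δ0=11110001 Δ1=11011001 Δ2=10011000 Δ3=10001100 Δ4=00001101 Δ5=10011101 | 5Δ
t=3: Δ0=10011101 Δ1=10010101 | 1Δ
t=4: Δ0=10010101 Δ1=10011101 Δ2=10011111 Δ3=10001111 | 3Δ
t=5: Δ0=10001111 Δ1=10000111 | 1Δ
t=6: Δ0=10000111 Δ1=10101111 Δ2=11101110 Δ3=01111010 Δ4=11111011 Δ5=11101011 | 5Δ
t=7: Δ0=11101011 Δ1=11100011 | 1Δ
t=8: Δ0=11100011 Δ1=11101011 Δ2=11101001 Δ3=11111001 | 3Δ
t=9: Δ0=11111001 Δ1=11110001 | 1Δ
t=10: Δ0=11110001 Δ1=11011001 Δ2=10011000 Δ3=10001100 Δ4=00001101 Δ5=10011101 | 5Δ
t=11: Δ0=10011101 Δ1=10010101 | 1Δ
t=12: Δ0=10010101 Δ1=10011101 Δ2=10011111 Δ3=10001111 | 3Δ
t=13: Δ0=10001111 Δ1=10000111 | 1Δ
t=14: Δ0=10000111 Δ1=10101111 Δ2=11101110 Δ3=01111010 Δ4=11111011 Δ5=11101011 | 5Δ
t=15: Δ0=11101011 Δ1=11100011 | 1Δ
t=16: Δ0=11100011 Δ1=11101011 Δ2=11101001 Δ3=11111001 | 3Δ
t=17: Δ0=11111001 Δ1=11110001 | 1Δ
t=18: Δ0=11110001 Δ1=11011001 Δ2=10011000 Δ3=10001100 Δ4=00001101 Δ5=10011101 | 5Δ
t=19: Δ0=10011101 Δ1=10010101 | 1Δ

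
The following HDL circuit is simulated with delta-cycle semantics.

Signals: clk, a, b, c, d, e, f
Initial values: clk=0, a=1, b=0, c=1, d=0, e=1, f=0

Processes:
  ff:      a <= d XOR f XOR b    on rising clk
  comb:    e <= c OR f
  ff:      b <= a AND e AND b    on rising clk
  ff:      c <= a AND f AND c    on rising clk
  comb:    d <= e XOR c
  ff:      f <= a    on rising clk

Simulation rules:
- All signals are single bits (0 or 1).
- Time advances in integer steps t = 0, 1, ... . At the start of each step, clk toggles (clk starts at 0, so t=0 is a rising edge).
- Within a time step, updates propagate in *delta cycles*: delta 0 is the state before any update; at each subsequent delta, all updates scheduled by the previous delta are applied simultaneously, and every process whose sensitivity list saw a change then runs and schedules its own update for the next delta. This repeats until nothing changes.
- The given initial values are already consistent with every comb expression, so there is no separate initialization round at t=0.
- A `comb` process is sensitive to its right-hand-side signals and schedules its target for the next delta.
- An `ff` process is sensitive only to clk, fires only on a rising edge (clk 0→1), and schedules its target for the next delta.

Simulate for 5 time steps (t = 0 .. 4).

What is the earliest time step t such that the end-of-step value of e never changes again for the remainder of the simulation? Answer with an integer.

2

[bits: d,f,b,c,clk,e,a]
t=0: Δ0=0001011 Δ1=0001111 Δ2=0100110 Δ3=1100110 | 3Δ
t=1: Δ0=1100110 Δ1=1100010 | 1Δ
t=2: Δ0=1100010 Δ1=1100110 Δ2=1000110 Δ3=1000100 Δ4=0000100 | 4Δ
t=3: Δ0=0000100 Δ1=0000000 | 1Δ
t=4: Δ0=0000000 Δ1=0000100 | 1Δ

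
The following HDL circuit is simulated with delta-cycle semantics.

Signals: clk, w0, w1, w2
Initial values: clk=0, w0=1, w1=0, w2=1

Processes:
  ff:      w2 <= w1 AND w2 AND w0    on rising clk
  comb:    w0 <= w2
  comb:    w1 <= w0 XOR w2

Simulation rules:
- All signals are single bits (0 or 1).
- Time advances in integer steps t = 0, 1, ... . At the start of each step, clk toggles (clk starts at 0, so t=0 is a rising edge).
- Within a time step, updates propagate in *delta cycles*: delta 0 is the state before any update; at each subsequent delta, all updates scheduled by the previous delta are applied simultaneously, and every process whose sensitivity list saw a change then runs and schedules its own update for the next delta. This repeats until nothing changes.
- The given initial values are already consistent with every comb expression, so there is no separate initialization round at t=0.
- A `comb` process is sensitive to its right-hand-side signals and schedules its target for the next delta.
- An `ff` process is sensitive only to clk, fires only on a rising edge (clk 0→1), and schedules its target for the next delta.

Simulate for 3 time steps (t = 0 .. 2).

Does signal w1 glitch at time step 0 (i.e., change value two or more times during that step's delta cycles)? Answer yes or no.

t0.Δ0 w2=1 clk=0 w1=0 w0=1
t0.Δ1 w2=1 clk=1 w1=0 w0=1
t0.Δ2 w2=0 clk=1 w1=0 w0=1
t0.Δ3 w2=0 clk=1 w1=1 w0=0
t0.Δ4 w2=0 clk=1 w1=0 w0=0
t1.Δ0 w2=0 clk=1 w1=0 w0=0
t1.Δ1 w2=0 clk=0 w1=0 w0=0
t2.Δ0 w2=0 clk=0 w1=0 w0=0
t2.Δ1 w2=0 clk=1 w1=0 w0=0

yes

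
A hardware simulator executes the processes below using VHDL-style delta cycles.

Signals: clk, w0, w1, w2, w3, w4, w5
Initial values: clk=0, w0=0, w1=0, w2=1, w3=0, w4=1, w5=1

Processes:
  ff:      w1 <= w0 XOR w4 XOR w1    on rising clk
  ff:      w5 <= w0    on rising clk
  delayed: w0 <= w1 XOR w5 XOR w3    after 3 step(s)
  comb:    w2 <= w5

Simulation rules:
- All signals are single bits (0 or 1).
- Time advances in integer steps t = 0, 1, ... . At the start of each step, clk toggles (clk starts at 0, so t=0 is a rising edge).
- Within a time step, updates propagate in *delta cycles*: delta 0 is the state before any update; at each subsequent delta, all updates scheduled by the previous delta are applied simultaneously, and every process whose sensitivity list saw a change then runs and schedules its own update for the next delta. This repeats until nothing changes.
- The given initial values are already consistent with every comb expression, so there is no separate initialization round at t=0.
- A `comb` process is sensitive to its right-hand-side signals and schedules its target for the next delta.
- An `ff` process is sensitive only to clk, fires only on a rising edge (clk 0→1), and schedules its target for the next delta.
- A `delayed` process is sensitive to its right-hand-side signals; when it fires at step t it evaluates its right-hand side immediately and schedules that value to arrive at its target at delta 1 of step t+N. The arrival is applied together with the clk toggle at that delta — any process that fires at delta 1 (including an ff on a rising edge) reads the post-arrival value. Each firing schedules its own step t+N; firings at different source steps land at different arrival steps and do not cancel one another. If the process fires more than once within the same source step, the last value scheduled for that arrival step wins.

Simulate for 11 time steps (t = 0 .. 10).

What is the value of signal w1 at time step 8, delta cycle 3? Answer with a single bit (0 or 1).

1

[bits: w2,w4,w0,w3,w1,w5,clk]
t=0: Δ0=1100010 Δ1=1100011 Δ2=1100101 Δ3=0100101 | 3Δ
t=1: Δ0=0100101 Δ1=0100100 | 1Δ
t=2: Δ0=0100100 Δ1=0100101 Δ2=0100001 | 2Δ
t=3: Δ0=0100001 Δ1=0110000 | 1Δ
t=4: Δ0=0110000 Δ1=0110001 Δ2=0110011 Δ3=1110011 | 3Δ
t=5: Δ0=1110011 Δ1=1100010 | 1Δ
t=6: Δ0=1100010 Δ1=1100011 Δ2=1100101 Δ3=0100101 | 3Δ
t=7: Δ0=0100101 Δ1=0110100 | 1Δ
t=8: Δ0=0110100 Δ1=0110101 Δ2=0110111 Δ3=1110111 | 3Δ
t=9: Δ0=1110111 Δ1=1110110 | 1Δ
t=10: Δ0=1110110 Δ1=1110111 | 1Δ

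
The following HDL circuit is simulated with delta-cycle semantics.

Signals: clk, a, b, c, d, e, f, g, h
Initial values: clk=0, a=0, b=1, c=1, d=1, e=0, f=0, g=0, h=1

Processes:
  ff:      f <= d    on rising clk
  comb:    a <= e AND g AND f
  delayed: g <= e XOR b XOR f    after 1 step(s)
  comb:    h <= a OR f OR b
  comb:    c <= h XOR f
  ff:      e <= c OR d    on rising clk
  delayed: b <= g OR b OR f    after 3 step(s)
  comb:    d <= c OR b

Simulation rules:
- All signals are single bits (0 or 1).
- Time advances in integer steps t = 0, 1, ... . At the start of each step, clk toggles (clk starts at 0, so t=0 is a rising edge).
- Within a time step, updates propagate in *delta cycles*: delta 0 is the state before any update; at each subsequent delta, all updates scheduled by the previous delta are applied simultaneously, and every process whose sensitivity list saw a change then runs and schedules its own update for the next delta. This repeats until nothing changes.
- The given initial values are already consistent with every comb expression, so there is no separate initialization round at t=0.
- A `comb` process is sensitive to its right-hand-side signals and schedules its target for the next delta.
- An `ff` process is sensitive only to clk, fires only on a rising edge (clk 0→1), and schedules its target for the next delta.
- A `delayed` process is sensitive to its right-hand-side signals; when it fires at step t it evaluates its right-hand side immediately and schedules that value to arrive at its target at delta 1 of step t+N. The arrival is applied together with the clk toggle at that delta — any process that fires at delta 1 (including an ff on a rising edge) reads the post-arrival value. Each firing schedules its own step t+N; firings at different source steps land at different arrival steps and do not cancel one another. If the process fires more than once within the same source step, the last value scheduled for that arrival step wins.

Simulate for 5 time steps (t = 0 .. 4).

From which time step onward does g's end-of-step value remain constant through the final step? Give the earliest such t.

1

[bits: b,a,e,c,clk,h,f,d,g]
t=0: Δ0=100101010 Δ1=100111010 Δ2=101111110 Δ3=101011110 | 3Δ
t=1: Δ0=101011110 Δ1=101001111 Δ2=111001111 | 2Δ
t=2: Δ0=111001111 Δ1=111011111 | 1Δ
t=3: Δ0=111011111 Δ1=111001111 | 1Δ
t=4: Δ0=111001111 Δ1=111011111 | 1Δ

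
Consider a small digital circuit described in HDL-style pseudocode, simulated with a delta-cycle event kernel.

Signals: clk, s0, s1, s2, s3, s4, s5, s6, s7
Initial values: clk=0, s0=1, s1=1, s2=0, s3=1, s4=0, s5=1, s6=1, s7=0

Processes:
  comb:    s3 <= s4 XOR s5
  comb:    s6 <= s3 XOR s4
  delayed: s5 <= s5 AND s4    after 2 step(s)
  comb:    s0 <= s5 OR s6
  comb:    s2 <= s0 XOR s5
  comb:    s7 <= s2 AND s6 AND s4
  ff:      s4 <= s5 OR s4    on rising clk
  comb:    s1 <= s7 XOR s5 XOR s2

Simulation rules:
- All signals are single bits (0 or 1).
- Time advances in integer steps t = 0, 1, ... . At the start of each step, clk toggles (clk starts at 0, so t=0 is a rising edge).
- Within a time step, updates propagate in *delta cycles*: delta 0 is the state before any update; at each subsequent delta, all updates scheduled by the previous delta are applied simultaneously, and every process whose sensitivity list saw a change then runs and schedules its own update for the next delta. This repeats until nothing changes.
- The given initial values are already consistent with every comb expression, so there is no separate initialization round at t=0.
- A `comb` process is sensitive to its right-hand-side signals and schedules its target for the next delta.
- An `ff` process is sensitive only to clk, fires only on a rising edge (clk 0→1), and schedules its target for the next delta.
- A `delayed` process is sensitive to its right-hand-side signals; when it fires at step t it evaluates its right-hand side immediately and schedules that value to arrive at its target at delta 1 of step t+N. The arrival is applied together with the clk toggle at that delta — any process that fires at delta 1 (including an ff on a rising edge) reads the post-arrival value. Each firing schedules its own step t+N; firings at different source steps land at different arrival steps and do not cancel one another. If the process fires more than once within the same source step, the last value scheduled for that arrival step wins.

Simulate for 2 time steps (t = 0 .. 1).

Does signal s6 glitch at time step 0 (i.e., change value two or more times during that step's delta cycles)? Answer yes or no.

yes

t=0 Δ0: s0=1 s7=0 s1=1 clk=0 s4=0 s2=0 s5=1 s3=1 s6=1
  Δ1: clk:0→1
  Δ2: s4:0→1
  Δ3: s3:1→0, s6:1→0
  Δ4: s6:0→1
  (4Δ to stable)
t=1 Δ0: s0=1 s7=0 s1=1 clk=1 s4=1 s2=0 s5=1 s3=0 s6=1
  Δ1: clk:1→0
  (1Δ to stable)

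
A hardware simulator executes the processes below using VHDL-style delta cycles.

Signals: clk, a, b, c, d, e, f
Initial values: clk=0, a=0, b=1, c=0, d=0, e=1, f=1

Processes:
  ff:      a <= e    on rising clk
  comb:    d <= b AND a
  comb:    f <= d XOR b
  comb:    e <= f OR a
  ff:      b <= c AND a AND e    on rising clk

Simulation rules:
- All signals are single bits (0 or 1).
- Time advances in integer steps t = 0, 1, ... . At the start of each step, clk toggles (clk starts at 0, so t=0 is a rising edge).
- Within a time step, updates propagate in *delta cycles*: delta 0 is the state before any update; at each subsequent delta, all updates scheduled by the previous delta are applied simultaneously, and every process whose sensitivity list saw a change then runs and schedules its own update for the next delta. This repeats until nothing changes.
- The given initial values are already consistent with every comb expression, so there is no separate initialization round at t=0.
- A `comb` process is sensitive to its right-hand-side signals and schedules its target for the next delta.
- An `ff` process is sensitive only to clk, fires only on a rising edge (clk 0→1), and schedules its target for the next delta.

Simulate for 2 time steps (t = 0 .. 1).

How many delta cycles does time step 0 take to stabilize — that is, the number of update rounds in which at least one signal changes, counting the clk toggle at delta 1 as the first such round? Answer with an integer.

t=0 Δ0: b=1 e=1 a=0 f=1 d=0 c=0 clk=0
  Δ1: clk:0→1
  Δ2: b:1→0, a:0→1
  Δ3: f:1→0
  (3Δ to stable)
t=1 Δ0: b=0 e=1 a=1 f=0 d=0 c=0 clk=1
  Δ1: clk:1→0
  (1Δ to stable)

3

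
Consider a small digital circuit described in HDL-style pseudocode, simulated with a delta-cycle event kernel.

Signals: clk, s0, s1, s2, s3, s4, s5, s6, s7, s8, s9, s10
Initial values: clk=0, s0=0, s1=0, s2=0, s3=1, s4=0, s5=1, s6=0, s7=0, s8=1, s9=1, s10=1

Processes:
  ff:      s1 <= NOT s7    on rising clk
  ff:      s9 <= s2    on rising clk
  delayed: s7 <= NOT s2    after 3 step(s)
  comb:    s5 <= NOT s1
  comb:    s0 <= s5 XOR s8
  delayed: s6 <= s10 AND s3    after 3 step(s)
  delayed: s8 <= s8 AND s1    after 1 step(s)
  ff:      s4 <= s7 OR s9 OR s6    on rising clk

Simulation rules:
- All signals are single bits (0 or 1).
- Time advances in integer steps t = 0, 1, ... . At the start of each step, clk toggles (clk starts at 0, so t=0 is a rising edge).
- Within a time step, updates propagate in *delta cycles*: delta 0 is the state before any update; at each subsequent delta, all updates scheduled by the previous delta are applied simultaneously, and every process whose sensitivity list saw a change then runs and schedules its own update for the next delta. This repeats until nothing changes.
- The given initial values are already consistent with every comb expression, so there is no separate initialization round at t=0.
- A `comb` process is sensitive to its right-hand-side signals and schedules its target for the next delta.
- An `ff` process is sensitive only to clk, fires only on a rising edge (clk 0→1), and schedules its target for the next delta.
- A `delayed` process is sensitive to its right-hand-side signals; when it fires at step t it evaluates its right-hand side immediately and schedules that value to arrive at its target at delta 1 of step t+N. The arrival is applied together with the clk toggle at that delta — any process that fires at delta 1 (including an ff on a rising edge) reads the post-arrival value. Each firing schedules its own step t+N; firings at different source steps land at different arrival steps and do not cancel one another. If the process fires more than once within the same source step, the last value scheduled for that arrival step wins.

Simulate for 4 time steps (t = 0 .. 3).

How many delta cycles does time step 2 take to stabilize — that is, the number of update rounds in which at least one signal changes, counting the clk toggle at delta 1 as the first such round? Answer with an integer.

t0.Δ0 s1=0 s5=1 s2=0 s0=0 s10=1 s7=0 s8=1 s6=0 s4=0 s3=1 clk=0 s9=1
t0.Δ1 s1=0 s5=1 s2=0 s0=0 s10=1 s7=0 s8=1 s6=0 s4=0 s3=1 clk=1 s9=1
t0.Δ2 s1=1 s5=1 s2=0 s0=0 s10=1 s7=0 s8=1 s6=0 s4=1 s3=1 clk=1 s9=0
t0.Δ3 s1=1 s5=0 s2=0 s0=0 s10=1 s7=0 s8=1 s6=0 s4=1 s3=1 clk=1 s9=0
t0.Δ4 s1=1 s5=0 s2=0 s0=1 s10=1 s7=0 s8=1 s6=0 s4=1 s3=1 clk=1 s9=0
t1.Δ0 s1=1 s5=0 s2=0 s0=1 s10=1 s7=0 s8=1 s6=0 s4=1 s3=1 clk=1 s9=0
t1.Δ1 s1=1 s5=0 s2=0 s0=1 s10=1 s7=0 s8=1 s6=0 s4=1 s3=1 clk=0 s9=0
t2.Δ0 s1=1 s5=0 s2=0 s0=1 s10=1 s7=0 s8=1 s6=0 s4=1 s3=1 clk=0 s9=0
t2.Δ1 s1=1 s5=0 s2=0 s0=1 s10=1 s7=0 s8=1 s6=0 s4=1 s3=1 clk=1 s9=0
t2.Δ2 s1=1 s5=0 s2=0 s0=1 s10=1 s7=0 s8=1 s6=0 s4=0 s3=1 clk=1 s9=0
t3.Δ0 s1=1 s5=0 s2=0 s0=1 s10=1 s7=0 s8=1 s6=0 s4=0 s3=1 clk=1 s9=0
t3.Δ1 s1=1 s5=0 s2=0 s0=1 s10=1 s7=0 s8=1 s6=0 s4=0 s3=1 clk=0 s9=0

2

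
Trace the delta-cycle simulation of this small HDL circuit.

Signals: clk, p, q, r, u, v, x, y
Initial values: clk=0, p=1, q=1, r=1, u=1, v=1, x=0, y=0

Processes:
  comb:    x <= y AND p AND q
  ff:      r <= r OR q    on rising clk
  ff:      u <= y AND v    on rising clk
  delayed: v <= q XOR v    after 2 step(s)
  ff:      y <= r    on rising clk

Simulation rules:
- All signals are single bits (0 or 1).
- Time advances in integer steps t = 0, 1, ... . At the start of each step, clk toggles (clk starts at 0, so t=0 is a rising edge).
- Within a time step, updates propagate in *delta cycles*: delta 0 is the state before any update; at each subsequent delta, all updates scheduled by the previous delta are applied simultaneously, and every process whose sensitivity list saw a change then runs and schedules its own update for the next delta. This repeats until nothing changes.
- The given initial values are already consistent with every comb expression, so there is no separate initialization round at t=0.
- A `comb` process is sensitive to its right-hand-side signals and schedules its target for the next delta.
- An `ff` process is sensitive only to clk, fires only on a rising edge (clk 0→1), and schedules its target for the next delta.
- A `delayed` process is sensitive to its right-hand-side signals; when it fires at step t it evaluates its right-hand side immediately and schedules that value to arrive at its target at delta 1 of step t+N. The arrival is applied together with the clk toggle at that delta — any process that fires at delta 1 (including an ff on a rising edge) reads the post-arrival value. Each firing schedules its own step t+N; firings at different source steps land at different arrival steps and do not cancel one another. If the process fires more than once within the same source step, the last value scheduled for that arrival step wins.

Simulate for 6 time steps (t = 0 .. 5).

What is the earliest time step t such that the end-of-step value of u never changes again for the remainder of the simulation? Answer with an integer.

[bits: x,q,p,clk,y,v,r,u]
t=0: Δ0=01100111 Δ1=01110111 Δ2=01111110 Δ3=11111110 | 3Δ
t=1: Δ0=11111110 Δ1=11101110 | 1Δ
t=2: Δ0=11101110 Δ1=11111110 Δ2=11111111 | 2Δ
t=3: Δ0=11111111 Δ1=11101111 | 1Δ
t=4: Δ0=11101111 Δ1=11111111 | 1Δ
t=5: Δ0=11111111 Δ1=11101111 | 1Δ

2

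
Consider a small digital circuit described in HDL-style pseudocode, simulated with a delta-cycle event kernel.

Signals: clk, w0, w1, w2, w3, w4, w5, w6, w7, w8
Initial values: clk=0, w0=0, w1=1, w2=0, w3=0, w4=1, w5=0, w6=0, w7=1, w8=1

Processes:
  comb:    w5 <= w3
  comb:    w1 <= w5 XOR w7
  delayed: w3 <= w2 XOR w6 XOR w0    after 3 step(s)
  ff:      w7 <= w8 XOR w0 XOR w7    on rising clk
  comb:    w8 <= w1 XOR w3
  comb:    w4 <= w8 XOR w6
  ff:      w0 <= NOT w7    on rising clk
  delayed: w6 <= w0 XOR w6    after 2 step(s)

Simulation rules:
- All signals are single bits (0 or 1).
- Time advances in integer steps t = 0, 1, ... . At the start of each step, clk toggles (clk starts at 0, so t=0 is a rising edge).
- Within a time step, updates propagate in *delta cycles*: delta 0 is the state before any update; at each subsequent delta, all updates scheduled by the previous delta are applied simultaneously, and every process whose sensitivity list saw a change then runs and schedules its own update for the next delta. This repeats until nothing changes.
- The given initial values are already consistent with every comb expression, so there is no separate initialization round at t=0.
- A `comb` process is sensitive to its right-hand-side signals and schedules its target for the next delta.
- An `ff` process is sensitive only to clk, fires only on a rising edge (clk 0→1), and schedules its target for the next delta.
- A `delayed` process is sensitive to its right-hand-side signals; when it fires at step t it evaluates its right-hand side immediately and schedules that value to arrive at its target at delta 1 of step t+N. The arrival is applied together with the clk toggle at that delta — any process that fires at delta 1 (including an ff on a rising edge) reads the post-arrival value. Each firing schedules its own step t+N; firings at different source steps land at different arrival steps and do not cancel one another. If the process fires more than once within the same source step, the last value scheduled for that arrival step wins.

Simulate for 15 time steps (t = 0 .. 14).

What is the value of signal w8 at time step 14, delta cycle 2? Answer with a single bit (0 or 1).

1

t0.Δ0 w5=0 w4=1 w3=0 w2=0 w1=1 w6=0 w7=1 clk=0 w8=1 w0=0
t0.Δ1 w5=0 w4=1 w3=0 w2=0 w1=1 w6=0 w7=1 clk=1 w8=1 w0=0
t0.Δ2 w5=0 w4=1 w3=0 w2=0 w1=1 w6=0 w7=0 clk=1 w8=1 w0=0
t0.Δ3 w5=0 w4=1 w3=0 w2=0 w1=0 w6=0 w7=0 clk=1 w8=1 w0=0
t0.Δ4 w5=0 w4=1 w3=0 w2=0 w1=0 w6=0 w7=0 clk=1 w8=0 w0=0
t0.Δ5 w5=0 w4=0 w3=0 w2=0 w1=0 w6=0 w7=0 clk=1 w8=0 w0=0
t1.Δ0 w5=0 w4=0 w3=0 w2=0 w1=0 w6=0 w7=0 clk=1 w8=0 w0=0
t1.Δ1 w5=0 w4=0 w3=0 w2=0 w1=0 w6=0 w7=0 clk=0 w8=0 w0=0
t2.Δ0 w5=0 w4=0 w3=0 w2=0 w1=0 w6=0 w7=0 clk=0 w8=0 w0=0
t2.Δ1 w5=0 w4=0 w3=0 w2=0 w1=0 w6=0 w7=0 clk=1 w8=0 w0=0
t2.Δ2 w5=0 w4=0 w3=0 w2=0 w1=0 w6=0 w7=0 clk=1 w8=0 w0=1
t3.Δ0 w5=0 w4=0 w3=0 w2=0 w1=0 w6=0 w7=0 clk=1 w8=0 w0=1
t3.Δ1 w5=0 w4=0 w3=0 w2=0 w1=0 w6=0 w7=0 clk=0 w8=0 w0=1
t4.Δ0 w5=0 w4=0 w3=0 w2=0 w1=0 w6=0 w7=0 clk=0 w8=0 w0=1
t4.Δ1 w5=0 w4=0 w3=0 w2=0 w1=0 w6=1 w7=0 clk=1 w8=0 w0=1
t4.Δ2 w5=0 w4=1 w3=0 w2=0 w1=0 w6=1 w7=1 clk=1 w8=0 w0=1
t4.Δ3 w5=0 w4=1 w3=0 w2=0 w1=1 w6=1 w7=1 clk=1 w8=0 w0=1
t4.Δ4 w5=0 w4=1 w3=0 w2=0 w1=1 w6=1 w7=1 clk=1 w8=1 w0=1
t4.Δ5 w5=0 w4=0 w3=0 w2=0 w1=1 w6=1 w7=1 clk=1 w8=1 w0=1
t5.Δ0 w5=0 w4=0 w3=0 w2=0 w1=1 w6=1 w7=1 clk=1 w8=1 w0=1
t5.Δ1 w5=0 w4=0 w3=1 w2=0 w1=1 w6=1 w7=1 clk=0 w8=1 w0=1
t5.Δ2 w5=1 w4=0 w3=1 w2=0 w1=1 w6=1 w7=1 clk=0 w8=0 w0=1
t5.Δ3 w5=1 w4=1 w3=1 w2=0 w1=0 w6=1 w7=1 clk=0 w8=0 w0=1
t5.Δ4 w5=1 w4=1 w3=1 w2=0 w1=0 w6=1 w7=1 clk=0 w8=1 w0=1
t5.Δ5 w5=1 w4=0 w3=1 w2=0 w1=0 w6=1 w7=1 clk=0 w8=1 w0=1
t6.Δ0 w5=1 w4=0 w3=1 w2=0 w1=0 w6=1 w7=1 clk=0 w8=1 w0=1
t6.Δ1 w5=1 w4=0 w3=1 w2=0 w1=0 w6=0 w7=1 clk=1 w8=1 w0=1
t6.Δ2 w5=1 w4=1 w3=1 w2=0 w1=0 w6=0 w7=1 clk=1 w8=1 w0=0
t7.Δ0 w5=1 w4=1 w3=1 w2=0 w1=0 w6=0 w7=1 clk=1 w8=1 w0=0
t7.Δ1 w5=1 w4=1 w3=0 w2=0 w1=0 w6=0 w7=1 clk=0 w8=1 w0=0
t7.Δ2 w5=0 w4=1 w3=0 w2=0 w1=0 w6=0 w7=1 clk=0 w8=0 w0=0
t7.Δ3 w5=0 w4=0 w3=0 w2=0 w1=1 w6=0 w7=1 clk=0 w8=0 w0=0
t7.Δ4 w5=0 w4=0 w3=0 w2=0 w1=1 w6=0 w7=1 clk=0 w8=1 w0=0
t7.Δ5 w5=0 w4=1 w3=0 w2=0 w1=1 w6=0 w7=1 clk=0 w8=1 w0=0
t8.Δ0 w5=0 w4=1 w3=0 w2=0 w1=1 w6=0 w7=1 clk=0 w8=1 w0=0
t8.Δ1 w5=0 w4=1 w3=0 w2=0 w1=1 w6=0 w7=1 clk=1 w8=1 w0=0
t8.Δ2 w5=0 w4=1 w3=0 w2=0 w1=1 w6=0 w7=0 clk=1 w8=1 w0=0
t8.Δ3 w5=0 w4=1 w3=0 w2=0 w1=0 w6=0 w7=0 clk=1 w8=1 w0=0
t8.Δ4 w5=0 w4=1 w3=0 w2=0 w1=0 w6=0 w7=0 clk=1 w8=0 w0=0
t8.Δ5 w5=0 w4=0 w3=0 w2=0 w1=0 w6=0 w7=0 clk=1 w8=0 w0=0
t9.Δ0 w5=0 w4=0 w3=0 w2=0 w1=0 w6=0 w7=0 clk=1 w8=0 w0=0
t9.Δ1 w5=0 w4=0 w3=0 w2=0 w1=0 w6=0 w7=0 clk=0 w8=0 w0=0
t10.Δ0 w5=0 w4=0 w3=0 w2=0 w1=0 w6=0 w7=0 clk=0 w8=0 w0=0
t10.Δ1 w5=0 w4=0 w3=0 w2=0 w1=0 w6=0 w7=0 clk=1 w8=0 w0=0
t10.Δ2 w5=0 w4=0 w3=0 w2=0 w1=0 w6=0 w7=0 clk=1 w8=0 w0=1
t11.Δ0 w5=0 w4=0 w3=0 w2=0 w1=0 w6=0 w7=0 clk=1 w8=0 w0=1
t11.Δ1 w5=0 w4=0 w3=0 w2=0 w1=0 w6=0 w7=0 clk=0 w8=0 w0=1
t12.Δ0 w5=0 w4=0 w3=0 w2=0 w1=0 w6=0 w7=0 clk=0 w8=0 w0=1
t12.Δ1 w5=0 w4=0 w3=0 w2=0 w1=0 w6=1 w7=0 clk=1 w8=0 w0=1
t12.Δ2 w5=0 w4=1 w3=0 w2=0 w1=0 w6=1 w7=1 clk=1 w8=0 w0=1
t12.Δ3 w5=0 w4=1 w3=0 w2=0 w1=1 w6=1 w7=1 clk=1 w8=0 w0=1
t12.Δ4 w5=0 w4=1 w3=0 w2=0 w1=1 w6=1 w7=1 clk=1 w8=1 w0=1
t12.Δ5 w5=0 w4=0 w3=0 w2=0 w1=1 w6=1 w7=1 clk=1 w8=1 w0=1
t13.Δ0 w5=0 w4=0 w3=0 w2=0 w1=1 w6=1 w7=1 clk=1 w8=1 w0=1
t13.Δ1 w5=0 w4=0 w3=1 w2=0 w1=1 w6=1 w7=1 clk=0 w8=1 w0=1
t13.Δ2 w5=1 w4=0 w3=1 w2=0 w1=1 w6=1 w7=1 clk=0 w8=0 w0=1
t13.Δ3 w5=1 w4=1 w3=1 w2=0 w1=0 w6=1 w7=1 clk=0 w8=0 w0=1
t13.Δ4 w5=1 w4=1 w3=1 w2=0 w1=0 w6=1 w7=1 clk=0 w8=1 w0=1
t13.Δ5 w5=1 w4=0 w3=1 w2=0 w1=0 w6=1 w7=1 clk=0 w8=1 w0=1
t14.Δ0 w5=1 w4=0 w3=1 w2=0 w1=0 w6=1 w7=1 clk=0 w8=1 w0=1
t14.Δ1 w5=1 w4=0 w3=1 w2=0 w1=0 w6=0 w7=1 clk=1 w8=1 w0=1
t14.Δ2 w5=1 w4=1 w3=1 w2=0 w1=0 w6=0 w7=1 clk=1 w8=1 w0=0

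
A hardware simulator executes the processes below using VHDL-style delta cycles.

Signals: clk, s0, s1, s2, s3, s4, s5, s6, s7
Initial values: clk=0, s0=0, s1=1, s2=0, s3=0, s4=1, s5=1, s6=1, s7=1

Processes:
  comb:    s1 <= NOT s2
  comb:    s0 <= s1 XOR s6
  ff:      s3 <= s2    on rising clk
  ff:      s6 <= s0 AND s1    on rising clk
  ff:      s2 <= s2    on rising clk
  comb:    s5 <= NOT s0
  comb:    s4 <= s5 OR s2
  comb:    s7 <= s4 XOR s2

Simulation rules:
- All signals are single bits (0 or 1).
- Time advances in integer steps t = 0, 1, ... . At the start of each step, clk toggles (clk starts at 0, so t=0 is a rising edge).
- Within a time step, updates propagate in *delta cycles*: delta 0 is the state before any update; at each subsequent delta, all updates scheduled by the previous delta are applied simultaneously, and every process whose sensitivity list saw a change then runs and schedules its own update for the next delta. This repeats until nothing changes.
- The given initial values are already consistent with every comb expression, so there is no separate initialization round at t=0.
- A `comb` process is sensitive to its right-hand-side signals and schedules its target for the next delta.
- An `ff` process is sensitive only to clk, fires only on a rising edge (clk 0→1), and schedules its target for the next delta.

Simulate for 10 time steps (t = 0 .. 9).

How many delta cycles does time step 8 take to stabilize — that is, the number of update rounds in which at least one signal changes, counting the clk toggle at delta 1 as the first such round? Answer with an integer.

t=0 Δ0: s3=0 s0=0 s5=1 s7=1 s4=1 s2=0 s1=1 s6=1 clk=0
  Δ1: clk:0→1
  Δ2: s6:1→0
  Δ3: s0:0→1
  Δ4: s5:1→0
  Δ5: s4:1→0
  Δ6: s7:1→0
  (6Δ to stable)
t=1 Δ0: s3=0 s0=1 s5=0 s7=0 s4=0 s2=0 s1=1 s6=0 clk=1
  Δ1: clk:1→0
  (1Δ to stable)
t=2 Δ0: s3=0 s0=1 s5=0 s7=0 s4=0 s2=0 s1=1 s6=0 clk=0
  Δ1: clk:0→1
  Δ2: s6:0→1
  Δ3: s0:1→0
  Δ4: s5:0→1
  Δ5: s4:0→1
  Δ6: s7:0→1
  (6Δ to stable)
t=3 Δ0: s3=0 s0=0 s5=1 s7=1 s4=1 s2=0 s1=1 s6=1 clk=1
  Δ1: clk:1→0
  (1Δ to stable)
t=4 Δ0: s3=0 s0=0 s5=1 s7=1 s4=1 s2=0 s1=1 s6=1 clk=0
  Δ1: clk:0→1
  Δ2: s6:1→0
  Δ3: s0:0→1
  Δ4: s5:1→0
  Δ5: s4:1→0
  Δ6: s7:1→0
  (6Δ to stable)
t=5 Δ0: s3=0 s0=1 s5=0 s7=0 s4=0 s2=0 s1=1 s6=0 clk=1
  Δ1: clk:1→0
  (1Δ to stable)
t=6 Δ0: s3=0 s0=1 s5=0 s7=0 s4=0 s2=0 s1=1 s6=0 clk=0
  Δ1: clk:0→1
  Δ2: s6:0→1
  Δ3: s0:1→0
  Δ4: s5:0→1
  Δ5: s4:0→1
  Δ6: s7:0→1
  (6Δ to stable)
t=7 Δ0: s3=0 s0=0 s5=1 s7=1 s4=1 s2=0 s1=1 s6=1 clk=1
  Δ1: clk:1→0
  (1Δ to stable)
t=8 Δ0: s3=0 s0=0 s5=1 s7=1 s4=1 s2=0 s1=1 s6=1 clk=0
  Δ1: clk:0→1
  Δ2: s6:1→0
  Δ3: s0:0→1
  Δ4: s5:1→0
  Δ5: s4:1→0
  Δ6: s7:1→0
  (6Δ to stable)
t=9 Δ0: s3=0 s0=1 s5=0 s7=0 s4=0 s2=0 s1=1 s6=0 clk=1
  Δ1: clk:1→0
  (1Δ to stable)

6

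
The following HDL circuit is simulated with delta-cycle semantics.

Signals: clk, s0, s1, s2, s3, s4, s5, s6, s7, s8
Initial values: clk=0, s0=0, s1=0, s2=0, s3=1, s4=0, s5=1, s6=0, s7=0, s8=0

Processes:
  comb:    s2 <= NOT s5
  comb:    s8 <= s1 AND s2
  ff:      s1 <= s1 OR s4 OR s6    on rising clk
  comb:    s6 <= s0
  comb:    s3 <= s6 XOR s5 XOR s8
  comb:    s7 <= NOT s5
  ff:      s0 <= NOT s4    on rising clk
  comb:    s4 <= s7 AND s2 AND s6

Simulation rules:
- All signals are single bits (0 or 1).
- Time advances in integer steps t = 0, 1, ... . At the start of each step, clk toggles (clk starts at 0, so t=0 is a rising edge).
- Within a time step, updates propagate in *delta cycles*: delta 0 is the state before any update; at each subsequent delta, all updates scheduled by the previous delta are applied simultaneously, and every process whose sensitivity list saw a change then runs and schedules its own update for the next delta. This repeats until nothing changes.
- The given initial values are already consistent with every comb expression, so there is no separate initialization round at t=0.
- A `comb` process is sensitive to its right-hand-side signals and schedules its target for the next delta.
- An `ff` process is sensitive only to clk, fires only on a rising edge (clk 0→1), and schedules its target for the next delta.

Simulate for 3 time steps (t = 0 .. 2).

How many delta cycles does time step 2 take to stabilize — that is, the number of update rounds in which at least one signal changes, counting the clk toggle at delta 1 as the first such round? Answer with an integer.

2

t0.Δ0 s5=1 s3=1 s6=0 s1=0 s7=0 s8=0 s2=0 s0=0 clk=0 s4=0
t0.Δ1 s5=1 s3=1 s6=0 s1=0 s7=0 s8=0 s2=0 s0=0 clk=1 s4=0
t0.Δ2 s5=1 s3=1 s6=0 s1=0 s7=0 s8=0 s2=0 s0=1 clk=1 s4=0
t0.Δ3 s5=1 s3=1 s6=1 s1=0 s7=0 s8=0 s2=0 s0=1 clk=1 s4=0
t0.Δ4 s5=1 s3=0 s6=1 s1=0 s7=0 s8=0 s2=0 s0=1 clk=1 s4=0
t1.Δ0 s5=1 s3=0 s6=1 s1=0 s7=0 s8=0 s2=0 s0=1 clk=1 s4=0
t1.Δ1 s5=1 s3=0 s6=1 s1=0 s7=0 s8=0 s2=0 s0=1 clk=0 s4=0
t2.Δ0 s5=1 s3=0 s6=1 s1=0 s7=0 s8=0 s2=0 s0=1 clk=0 s4=0
t2.Δ1 s5=1 s3=0 s6=1 s1=0 s7=0 s8=0 s2=0 s0=1 clk=1 s4=0
t2.Δ2 s5=1 s3=0 s6=1 s1=1 s7=0 s8=0 s2=0 s0=1 clk=1 s4=0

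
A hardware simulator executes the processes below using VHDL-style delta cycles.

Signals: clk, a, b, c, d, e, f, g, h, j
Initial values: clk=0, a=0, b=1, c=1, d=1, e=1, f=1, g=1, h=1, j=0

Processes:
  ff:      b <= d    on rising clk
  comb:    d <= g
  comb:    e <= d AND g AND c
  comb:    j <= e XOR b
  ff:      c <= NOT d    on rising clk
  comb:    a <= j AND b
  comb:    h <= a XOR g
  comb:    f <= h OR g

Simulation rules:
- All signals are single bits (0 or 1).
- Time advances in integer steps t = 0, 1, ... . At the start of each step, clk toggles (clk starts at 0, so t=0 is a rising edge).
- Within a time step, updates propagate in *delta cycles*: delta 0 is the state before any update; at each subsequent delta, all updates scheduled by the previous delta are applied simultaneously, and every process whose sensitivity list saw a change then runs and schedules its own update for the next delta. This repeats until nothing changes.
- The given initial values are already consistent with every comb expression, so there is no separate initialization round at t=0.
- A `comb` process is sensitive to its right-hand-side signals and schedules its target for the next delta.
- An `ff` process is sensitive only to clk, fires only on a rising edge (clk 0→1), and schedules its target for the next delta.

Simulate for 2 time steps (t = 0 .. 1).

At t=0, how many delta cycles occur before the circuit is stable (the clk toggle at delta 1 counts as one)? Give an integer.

6

t=0 Δ0: j=0 f=1 c=1 d=1 b=1 clk=0 g=1 h=1 e=1 a=0
  Δ1: clk:0→1
  Δ2: c:1→0
  Δ3: e:1→0
  Δ4: j:0→1
  Δ5: a:0→1
  Δ6: h:1→0
  (6Δ to stable)
t=1 Δ0: j=1 f=1 c=0 d=1 b=1 clk=1 g=1 h=0 e=0 a=1
  Δ1: clk:1→0
  (1Δ to stable)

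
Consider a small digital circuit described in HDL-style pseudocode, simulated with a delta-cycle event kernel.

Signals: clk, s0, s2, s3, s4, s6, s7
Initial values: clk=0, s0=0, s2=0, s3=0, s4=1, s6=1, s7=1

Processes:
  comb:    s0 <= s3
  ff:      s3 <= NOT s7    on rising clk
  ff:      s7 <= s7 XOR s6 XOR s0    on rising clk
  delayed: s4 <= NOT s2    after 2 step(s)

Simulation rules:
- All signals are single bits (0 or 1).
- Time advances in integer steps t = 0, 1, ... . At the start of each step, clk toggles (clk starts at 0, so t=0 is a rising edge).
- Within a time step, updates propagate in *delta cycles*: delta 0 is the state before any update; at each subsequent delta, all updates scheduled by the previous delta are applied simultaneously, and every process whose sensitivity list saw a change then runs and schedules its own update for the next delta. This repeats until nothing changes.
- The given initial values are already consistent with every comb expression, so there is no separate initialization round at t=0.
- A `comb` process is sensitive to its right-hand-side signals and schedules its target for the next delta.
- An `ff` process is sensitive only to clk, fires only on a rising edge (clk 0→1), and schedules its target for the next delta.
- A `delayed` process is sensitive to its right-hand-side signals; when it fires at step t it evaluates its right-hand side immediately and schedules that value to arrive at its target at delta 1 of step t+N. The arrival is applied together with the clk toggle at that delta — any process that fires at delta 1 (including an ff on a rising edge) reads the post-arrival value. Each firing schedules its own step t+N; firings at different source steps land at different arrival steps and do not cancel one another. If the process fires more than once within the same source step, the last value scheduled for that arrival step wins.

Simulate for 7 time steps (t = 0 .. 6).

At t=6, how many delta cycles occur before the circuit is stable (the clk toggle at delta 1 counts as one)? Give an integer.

2

[bits: s3,s2,clk,s7,s4,s6,s0]
t=0: Δ0=0001110 Δ1=0011110 Δ2=0010110 | 2Δ
t=1: Δ0=0010110 Δ1=0000110 | 1Δ
t=2: Δ0=0000110 Δ1=0010110 Δ2=1011110 Δ3=1011111 | 3Δ
t=3: Δ0=1011111 Δ1=1001111 | 1Δ
t=4: Δ0=1001111 Δ1=1011111 Δ2=0011111 Δ3=0011110 | 3Δ
t=5: Δ0=0011110 Δ1=0001110 | 1Δ
t=6: Δ0=0001110 Δ1=0011110 Δ2=0010110 | 2Δ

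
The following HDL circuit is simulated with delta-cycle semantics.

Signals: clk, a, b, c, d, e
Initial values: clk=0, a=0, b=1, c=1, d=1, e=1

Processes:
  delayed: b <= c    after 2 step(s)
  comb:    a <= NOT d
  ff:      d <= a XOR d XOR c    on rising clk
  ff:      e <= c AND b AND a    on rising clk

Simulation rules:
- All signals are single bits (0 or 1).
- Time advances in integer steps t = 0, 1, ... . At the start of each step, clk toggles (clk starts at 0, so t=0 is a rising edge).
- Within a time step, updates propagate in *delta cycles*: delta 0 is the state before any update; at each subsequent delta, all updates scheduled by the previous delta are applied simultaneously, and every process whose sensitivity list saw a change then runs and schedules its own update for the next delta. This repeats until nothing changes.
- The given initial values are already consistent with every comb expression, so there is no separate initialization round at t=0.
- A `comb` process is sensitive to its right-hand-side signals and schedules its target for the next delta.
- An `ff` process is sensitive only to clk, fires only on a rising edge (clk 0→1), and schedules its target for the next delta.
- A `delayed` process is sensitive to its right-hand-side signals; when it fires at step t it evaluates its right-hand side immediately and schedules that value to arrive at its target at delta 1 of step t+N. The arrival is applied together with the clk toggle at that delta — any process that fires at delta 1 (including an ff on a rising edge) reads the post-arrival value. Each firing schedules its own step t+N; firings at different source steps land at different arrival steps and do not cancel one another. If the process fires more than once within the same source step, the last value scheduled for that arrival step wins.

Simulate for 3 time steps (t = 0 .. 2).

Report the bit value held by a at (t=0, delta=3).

t=0 Δ0: c=1 b=1 d=1 e=1 a=0 clk=0
  Δ1: clk:0→1
  Δ2: d:1→0, e:1→0
  Δ3: a:0→1
  (3Δ to stable)
t=1 Δ0: c=1 b=1 d=0 e=0 a=1 clk=1
  Δ1: clk:1→0
  (1Δ to stable)
t=2 Δ0: c=1 b=1 d=0 e=0 a=1 clk=0
  Δ1: clk:0→1
  Δ2: e:0→1
  (2Δ to stable)

1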